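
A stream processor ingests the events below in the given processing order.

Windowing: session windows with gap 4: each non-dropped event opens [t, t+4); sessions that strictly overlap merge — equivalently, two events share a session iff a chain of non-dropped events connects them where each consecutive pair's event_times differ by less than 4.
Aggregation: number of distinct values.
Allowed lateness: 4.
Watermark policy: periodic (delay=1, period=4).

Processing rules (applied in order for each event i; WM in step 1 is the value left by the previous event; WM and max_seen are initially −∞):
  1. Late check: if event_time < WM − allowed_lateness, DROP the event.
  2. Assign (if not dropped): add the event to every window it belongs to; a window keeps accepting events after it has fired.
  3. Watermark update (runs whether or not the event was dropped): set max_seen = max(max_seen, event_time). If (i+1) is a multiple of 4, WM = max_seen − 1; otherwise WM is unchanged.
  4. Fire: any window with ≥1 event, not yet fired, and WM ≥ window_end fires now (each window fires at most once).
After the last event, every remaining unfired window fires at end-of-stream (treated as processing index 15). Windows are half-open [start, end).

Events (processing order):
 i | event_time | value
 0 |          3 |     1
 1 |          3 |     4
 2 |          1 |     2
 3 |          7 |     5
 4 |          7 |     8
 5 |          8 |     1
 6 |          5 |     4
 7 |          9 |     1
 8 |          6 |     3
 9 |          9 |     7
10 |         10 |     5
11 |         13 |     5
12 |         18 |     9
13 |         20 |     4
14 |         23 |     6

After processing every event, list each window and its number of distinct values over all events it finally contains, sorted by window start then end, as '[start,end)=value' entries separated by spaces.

[1,17)=7 [18,27)=3

i=0 t=3 v=1: → [3,7); WM=−∞
i=1 t=3 v=4: → [3,7); WM=−∞
i=2 t=1 v=2: → [1,7); WM=−∞
i=3 t=7 v=5: → [7,11); WM=6
i=4 t=7 v=8: → [7,11); WM=6
i=5 t=8 v=1: → [7,12); WM=6
i=6 t=5 v=4: → [1,12); WM=6
i=7 t=9 v=1: → [1,13); WM=8
i=8 t=6 v=3: → [1,13); WM=8
i=9 t=9 v=7: → [1,13); WM=8
i=10 t=10 v=5: → [1,14); WM=8
i=11 t=13 v=5: → [1,17); WM=12
i=12 t=18 v=9: → [18,22); WM=12
i=13 t=20 v=4: → [18,24); WM=12
i=14 t=23 v=6: → [18,27); WM=12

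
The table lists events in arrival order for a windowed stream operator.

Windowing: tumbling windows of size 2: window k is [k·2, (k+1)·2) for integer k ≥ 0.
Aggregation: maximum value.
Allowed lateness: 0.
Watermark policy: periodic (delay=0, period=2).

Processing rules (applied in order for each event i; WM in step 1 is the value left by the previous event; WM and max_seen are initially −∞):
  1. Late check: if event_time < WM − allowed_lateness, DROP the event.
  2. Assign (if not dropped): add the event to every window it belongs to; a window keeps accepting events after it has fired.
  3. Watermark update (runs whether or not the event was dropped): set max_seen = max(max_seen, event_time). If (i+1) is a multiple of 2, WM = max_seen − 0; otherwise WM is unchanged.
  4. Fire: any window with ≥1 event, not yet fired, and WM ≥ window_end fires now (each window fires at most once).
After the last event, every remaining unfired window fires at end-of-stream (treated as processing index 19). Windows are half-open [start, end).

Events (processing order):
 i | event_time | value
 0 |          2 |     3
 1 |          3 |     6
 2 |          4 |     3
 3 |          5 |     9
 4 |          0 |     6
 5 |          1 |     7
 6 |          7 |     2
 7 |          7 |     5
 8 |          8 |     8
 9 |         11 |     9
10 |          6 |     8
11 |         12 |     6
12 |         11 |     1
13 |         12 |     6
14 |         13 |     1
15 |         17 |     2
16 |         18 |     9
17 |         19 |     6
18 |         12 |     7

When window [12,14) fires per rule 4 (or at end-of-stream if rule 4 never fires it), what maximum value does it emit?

i=0 t=2 v=3: → [2,4); WM=−∞
i=1 t=3 v=6: → [2,4); WM=3
i=2 t=4 v=3: → [4,6); WM=3
i=3 t=5 v=9: → [4,6); WM=5; [2,4) fires=6
i=4 t=0 v=6: DROP (t<5-0); WM=5
i=5 t=1 v=7: DROP (t<5-0); WM=5
i=6 t=7 v=2: → [6,8); WM=5
i=7 t=7 v=5: → [6,8); WM=7; [4,6) fires=9
i=8 t=8 v=8: → [8,10); WM=7
i=9 t=11 v=9: → [10,12); WM=11; [6,8) fires=5 [8,10) fires=8
i=10 t=6 v=8: DROP (t<11-0); WM=11
i=11 t=12 v=6: → [12,14); WM=12; [10,12) fires=9
i=12 t=11 v=1: DROP (t<12-0); WM=12
i=13 t=12 v=6: → [12,14); WM=12
i=14 t=13 v=1: → [12,14); WM=12
i=15 t=17 v=2: → [16,18); WM=17; [12,14) fires=6
i=16 t=18 v=9: → [18,20); WM=17
i=17 t=19 v=6: → [18,20); WM=19; [16,18) fires=2
i=18 t=12 v=7: DROP (t<19-0); WM=19

6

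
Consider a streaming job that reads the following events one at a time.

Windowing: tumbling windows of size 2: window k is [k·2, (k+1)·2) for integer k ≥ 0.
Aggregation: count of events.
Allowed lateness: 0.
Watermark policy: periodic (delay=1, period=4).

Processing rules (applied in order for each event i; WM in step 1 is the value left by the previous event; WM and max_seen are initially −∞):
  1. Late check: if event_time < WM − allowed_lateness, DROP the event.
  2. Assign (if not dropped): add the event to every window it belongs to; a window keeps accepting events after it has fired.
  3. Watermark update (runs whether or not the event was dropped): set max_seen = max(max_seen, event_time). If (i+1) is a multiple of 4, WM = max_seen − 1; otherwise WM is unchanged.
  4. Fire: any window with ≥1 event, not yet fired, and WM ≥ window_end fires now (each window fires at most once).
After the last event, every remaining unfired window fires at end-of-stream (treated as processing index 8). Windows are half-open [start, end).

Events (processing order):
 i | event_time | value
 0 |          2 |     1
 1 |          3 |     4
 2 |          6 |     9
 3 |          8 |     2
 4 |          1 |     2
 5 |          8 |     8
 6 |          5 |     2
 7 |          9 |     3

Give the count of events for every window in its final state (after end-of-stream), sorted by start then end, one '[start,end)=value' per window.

[2,4)=2 [6,8)=1 [8,10)=3

i=0 t=2 v=1: → [2,4); WM=−∞
i=1 t=3 v=4: → [2,4); WM=−∞
i=2 t=6 v=9: → [6,8); WM=−∞
i=3 t=8 v=2: → [8,10); WM=7; [2,4) fires=2
i=4 t=1 v=2: DROP (t<7-0); WM=7
i=5 t=8 v=8: → [8,10); WM=7
i=6 t=5 v=2: DROP (t<7-0); WM=7
i=7 t=9 v=3: → [8,10); WM=8; [6,8) fires=1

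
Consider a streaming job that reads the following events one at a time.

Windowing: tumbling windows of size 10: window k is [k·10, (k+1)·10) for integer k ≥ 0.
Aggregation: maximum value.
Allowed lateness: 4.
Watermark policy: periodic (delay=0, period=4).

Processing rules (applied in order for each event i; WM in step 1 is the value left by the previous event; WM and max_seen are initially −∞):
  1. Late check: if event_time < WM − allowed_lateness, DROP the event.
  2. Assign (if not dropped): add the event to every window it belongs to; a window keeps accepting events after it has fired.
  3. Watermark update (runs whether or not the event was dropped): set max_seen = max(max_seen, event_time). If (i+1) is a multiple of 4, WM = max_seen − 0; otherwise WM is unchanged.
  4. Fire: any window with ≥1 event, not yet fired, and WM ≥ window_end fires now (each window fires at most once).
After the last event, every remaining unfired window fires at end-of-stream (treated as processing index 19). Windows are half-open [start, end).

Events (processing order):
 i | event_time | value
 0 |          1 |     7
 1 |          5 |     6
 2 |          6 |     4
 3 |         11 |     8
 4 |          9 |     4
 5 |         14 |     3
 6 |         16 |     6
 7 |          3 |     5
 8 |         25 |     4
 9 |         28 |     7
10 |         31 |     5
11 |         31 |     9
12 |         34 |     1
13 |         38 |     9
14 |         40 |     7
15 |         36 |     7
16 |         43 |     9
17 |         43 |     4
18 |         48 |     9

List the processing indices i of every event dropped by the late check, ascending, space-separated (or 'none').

7

i=0 t=1 v=7: → [0,10); WM=−∞
i=1 t=5 v=6: → [0,10); WM=−∞
i=2 t=6 v=4: → [0,10); WM=−∞
i=3 t=11 v=8: → [10,20); WM=11; [0,10) fires=7
i=4 t=9 v=4: → [0,10); WM=11
i=5 t=14 v=3: → [10,20); WM=11
i=6 t=16 v=6: → [10,20); WM=11
i=7 t=3 v=5: DROP (t<11-4); WM=16
i=8 t=25 v=4: → [20,30); WM=16
i=9 t=28 v=7: → [20,30); WM=16
i=10 t=31 v=5: → [30,40); WM=16
i=11 t=31 v=9: → [30,40); WM=31; [10,20) fires=8 [20,30) fires=7
i=12 t=34 v=1: → [30,40); WM=31
i=13 t=38 v=9: → [30,40); WM=31
i=14 t=40 v=7: → [40,50); WM=31
i=15 t=36 v=7: → [30,40); WM=40; [30,40) fires=9
i=16 t=43 v=9: → [40,50); WM=40
i=17 t=43 v=4: → [40,50); WM=40
i=18 t=48 v=9: → [40,50); WM=40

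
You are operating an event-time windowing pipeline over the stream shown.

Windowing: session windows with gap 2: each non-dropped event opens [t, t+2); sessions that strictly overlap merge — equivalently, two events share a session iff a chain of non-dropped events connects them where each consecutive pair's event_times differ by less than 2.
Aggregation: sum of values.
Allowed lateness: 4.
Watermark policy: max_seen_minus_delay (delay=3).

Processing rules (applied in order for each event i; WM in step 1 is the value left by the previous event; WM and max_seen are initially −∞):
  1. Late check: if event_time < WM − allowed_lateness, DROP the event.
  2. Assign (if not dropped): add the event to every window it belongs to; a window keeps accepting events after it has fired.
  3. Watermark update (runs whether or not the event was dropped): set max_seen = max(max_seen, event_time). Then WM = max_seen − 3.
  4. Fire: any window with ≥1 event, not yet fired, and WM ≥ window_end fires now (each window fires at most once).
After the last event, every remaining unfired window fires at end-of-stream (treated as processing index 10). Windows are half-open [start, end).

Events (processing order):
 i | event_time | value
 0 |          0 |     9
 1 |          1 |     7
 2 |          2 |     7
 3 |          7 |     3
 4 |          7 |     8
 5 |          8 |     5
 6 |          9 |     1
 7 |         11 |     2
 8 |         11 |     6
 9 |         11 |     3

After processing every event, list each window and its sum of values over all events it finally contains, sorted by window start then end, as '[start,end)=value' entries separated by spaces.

[0,4)=23 [7,11)=17 [11,13)=11

i=0 t=0 v=9: → [0,2); WM=-3
i=1 t=1 v=7: → [0,3); WM=-2
i=2 t=2 v=7: → [0,4); WM=-1
i=3 t=7 v=3: → [7,9); WM=4
i=4 t=7 v=8: → [7,9); WM=4
i=5 t=8 v=5: → [7,10); WM=5
i=6 t=9 v=1: → [7,11); WM=6
i=7 t=11 v=2: → [11,13); WM=8
i=8 t=11 v=6: → [11,13); WM=8
i=9 t=11 v=3: → [11,13); WM=8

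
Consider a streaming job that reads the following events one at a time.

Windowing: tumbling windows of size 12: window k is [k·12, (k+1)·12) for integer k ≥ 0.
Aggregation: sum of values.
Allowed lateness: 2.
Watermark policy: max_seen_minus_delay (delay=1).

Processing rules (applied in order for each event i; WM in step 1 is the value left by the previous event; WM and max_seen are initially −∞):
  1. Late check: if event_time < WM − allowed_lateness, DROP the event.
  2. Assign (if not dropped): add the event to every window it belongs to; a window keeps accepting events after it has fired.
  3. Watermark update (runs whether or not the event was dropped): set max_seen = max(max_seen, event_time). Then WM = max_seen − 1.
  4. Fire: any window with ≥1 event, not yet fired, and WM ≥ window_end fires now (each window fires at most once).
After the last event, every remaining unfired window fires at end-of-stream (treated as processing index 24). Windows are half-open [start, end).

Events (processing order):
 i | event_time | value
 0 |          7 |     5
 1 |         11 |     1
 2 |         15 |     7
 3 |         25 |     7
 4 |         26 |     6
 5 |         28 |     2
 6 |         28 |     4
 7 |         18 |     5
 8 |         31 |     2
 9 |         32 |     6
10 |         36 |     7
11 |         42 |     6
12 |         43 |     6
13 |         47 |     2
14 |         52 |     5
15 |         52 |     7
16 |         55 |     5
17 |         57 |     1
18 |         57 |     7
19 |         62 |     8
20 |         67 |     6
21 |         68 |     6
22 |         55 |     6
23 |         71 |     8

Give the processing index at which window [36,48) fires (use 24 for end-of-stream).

i=0 t=7 v=5: → [0,12); WM=6
i=1 t=11 v=1: → [0,12); WM=10
i=2 t=15 v=7: → [12,24); WM=14; [0,12) fires=6
i=3 t=25 v=7: → [24,36); WM=24; [12,24) fires=7
i=4 t=26 v=6: → [24,36); WM=25
i=5 t=28 v=2: → [24,36); WM=27
i=6 t=28 v=4: → [24,36); WM=27
i=7 t=18 v=5: DROP (t<27-2); WM=27
i=8 t=31 v=2: → [24,36); WM=30
i=9 t=32 v=6: → [24,36); WM=31
i=10 t=36 v=7: → [36,48); WM=35
i=11 t=42 v=6: → [36,48); WM=41; [24,36) fires=27
i=12 t=43 v=6: → [36,48); WM=42
i=13 t=47 v=2: → [36,48); WM=46
i=14 t=52 v=5: → [48,60); WM=51; [36,48) fires=21
i=15 t=52 v=7: → [48,60); WM=51
i=16 t=55 v=5: → [48,60); WM=54
i=17 t=57 v=1: → [48,60); WM=56
i=18 t=57 v=7: → [48,60); WM=56
i=19 t=62 v=8: → [60,72); WM=61; [48,60) fires=25
i=20 t=67 v=6: → [60,72); WM=66
i=21 t=68 v=6: → [60,72); WM=67
i=22 t=55 v=6: DROP (t<67-2); WM=67
i=23 t=71 v=8: → [60,72); WM=70

14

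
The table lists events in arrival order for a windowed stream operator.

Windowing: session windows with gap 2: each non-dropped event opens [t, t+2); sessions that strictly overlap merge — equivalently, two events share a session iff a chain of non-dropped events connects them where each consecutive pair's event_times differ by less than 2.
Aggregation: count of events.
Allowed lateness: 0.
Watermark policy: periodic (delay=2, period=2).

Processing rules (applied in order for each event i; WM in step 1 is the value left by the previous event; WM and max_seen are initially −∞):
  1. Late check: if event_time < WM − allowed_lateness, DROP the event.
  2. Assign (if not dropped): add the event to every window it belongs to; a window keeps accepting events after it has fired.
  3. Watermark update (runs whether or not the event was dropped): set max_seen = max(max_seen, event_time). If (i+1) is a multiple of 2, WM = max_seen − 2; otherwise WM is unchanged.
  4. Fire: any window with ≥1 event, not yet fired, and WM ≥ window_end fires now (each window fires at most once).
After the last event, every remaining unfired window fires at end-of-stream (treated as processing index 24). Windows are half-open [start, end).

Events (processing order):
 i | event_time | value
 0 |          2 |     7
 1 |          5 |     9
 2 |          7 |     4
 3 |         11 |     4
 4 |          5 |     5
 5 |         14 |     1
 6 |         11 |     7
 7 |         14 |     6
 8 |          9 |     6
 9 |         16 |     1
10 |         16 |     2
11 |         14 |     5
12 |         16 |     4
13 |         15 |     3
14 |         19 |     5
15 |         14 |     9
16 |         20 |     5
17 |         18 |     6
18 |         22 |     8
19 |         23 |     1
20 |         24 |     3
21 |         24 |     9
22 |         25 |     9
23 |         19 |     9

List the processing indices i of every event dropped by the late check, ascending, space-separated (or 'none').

4 6 8 23

i=0 t=2 v=7: → [2,4); WM=−∞
i=1 t=5 v=9: → [5,7); WM=3
i=2 t=7 v=4: → [7,9); WM=3
i=3 t=11 v=4: → [11,13); WM=9
i=4 t=5 v=5: DROP (t<9-0); WM=9
i=5 t=14 v=1: → [14,16); WM=12
i=6 t=11 v=7: DROP (t<12-0); WM=12
i=7 t=14 v=6: → [14,16); WM=12
i=8 t=9 v=6: DROP (t<12-0); WM=12
i=9 t=16 v=1: → [16,18); WM=14
i=10 t=16 v=2: → [16,18); WM=14
i=11 t=14 v=5: → [14,16); WM=14
i=12 t=16 v=4: → [16,18); WM=14
i=13 t=15 v=3: → [14,18); WM=14
i=14 t=19 v=5: → [19,21); WM=14
i=15 t=14 v=9: → [14,18); WM=17
i=16 t=20 v=5: → [19,22); WM=17
i=17 t=18 v=6: → [18,22); WM=18
i=18 t=22 v=8: → [22,24); WM=18
i=19 t=23 v=1: → [22,25); WM=21
i=20 t=24 v=3: → [22,26); WM=21
i=21 t=24 v=9: → [22,26); WM=22
i=22 t=25 v=9: → [22,27); WM=22
i=23 t=19 v=9: DROP (t<22-0); WM=23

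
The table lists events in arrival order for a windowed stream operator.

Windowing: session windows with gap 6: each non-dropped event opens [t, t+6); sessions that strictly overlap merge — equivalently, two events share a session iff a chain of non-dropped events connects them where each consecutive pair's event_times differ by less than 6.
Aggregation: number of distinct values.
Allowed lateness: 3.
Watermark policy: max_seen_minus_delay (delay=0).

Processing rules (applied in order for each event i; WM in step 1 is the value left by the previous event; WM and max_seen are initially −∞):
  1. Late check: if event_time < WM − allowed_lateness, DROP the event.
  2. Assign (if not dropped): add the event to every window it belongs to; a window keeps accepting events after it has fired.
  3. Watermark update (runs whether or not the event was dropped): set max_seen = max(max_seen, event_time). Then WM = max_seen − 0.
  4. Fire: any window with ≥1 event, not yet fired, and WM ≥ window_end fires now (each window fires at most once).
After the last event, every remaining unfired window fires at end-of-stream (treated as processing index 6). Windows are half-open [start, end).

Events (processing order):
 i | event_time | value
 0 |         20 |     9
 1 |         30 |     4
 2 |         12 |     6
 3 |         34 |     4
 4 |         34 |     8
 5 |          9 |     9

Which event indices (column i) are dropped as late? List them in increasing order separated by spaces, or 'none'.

i=0 t=20 v=9: → [20,26); WM=20
i=1 t=30 v=4: → [30,36); WM=30
i=2 t=12 v=6: DROP (t<30-3); WM=30
i=3 t=34 v=4: → [30,40); WM=34
i=4 t=34 v=8: → [30,40); WM=34
i=5 t=9 v=9: DROP (t<34-3); WM=34

2 5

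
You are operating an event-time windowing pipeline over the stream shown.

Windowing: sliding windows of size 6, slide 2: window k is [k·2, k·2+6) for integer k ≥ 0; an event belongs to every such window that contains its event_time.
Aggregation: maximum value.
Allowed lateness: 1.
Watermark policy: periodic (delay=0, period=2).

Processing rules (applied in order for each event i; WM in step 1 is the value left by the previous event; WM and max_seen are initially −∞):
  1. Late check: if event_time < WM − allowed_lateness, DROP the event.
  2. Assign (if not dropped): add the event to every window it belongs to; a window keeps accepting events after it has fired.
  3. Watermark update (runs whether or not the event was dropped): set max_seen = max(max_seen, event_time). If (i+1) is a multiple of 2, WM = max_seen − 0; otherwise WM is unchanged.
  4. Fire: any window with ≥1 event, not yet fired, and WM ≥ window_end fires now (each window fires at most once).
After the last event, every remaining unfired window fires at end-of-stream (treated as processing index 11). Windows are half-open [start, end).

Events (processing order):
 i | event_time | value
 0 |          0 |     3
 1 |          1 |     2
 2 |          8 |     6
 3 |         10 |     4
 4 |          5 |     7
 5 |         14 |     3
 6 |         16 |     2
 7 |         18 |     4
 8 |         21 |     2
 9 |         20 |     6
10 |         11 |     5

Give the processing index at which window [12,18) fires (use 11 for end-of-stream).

i=0 t=0 v=3: → [0,6); WM=−∞
i=1 t=1 v=2: → [0,6); WM=1
i=2 t=8 v=6: → [8,14),[6,12),[4,10); WM=1
i=3 t=10 v=4: → [10,16),[8,14),[6,12); WM=10; [0,6) fires=3 [4,10) fires=6
i=4 t=5 v=7: DROP (t<10-1); WM=10
i=5 t=14 v=3: → [14,20),[12,18),[10,16); WM=14; [6,12) fires=6 [8,14) fires=6
i=6 t=16 v=2: → [16,22),[14,20),[12,18); WM=14
i=7 t=18 v=4: → [18,24),[16,22),[14,20); WM=18; [10,16) fires=4 [12,18) fires=3
i=8 t=21 v=2: → [20,26),[18,24),[16,22); WM=18
i=9 t=20 v=6: → [20,26),[18,24),[16,22); WM=21; [14,20) fires=4
i=10 t=11 v=5: DROP (t<21-1); WM=21

7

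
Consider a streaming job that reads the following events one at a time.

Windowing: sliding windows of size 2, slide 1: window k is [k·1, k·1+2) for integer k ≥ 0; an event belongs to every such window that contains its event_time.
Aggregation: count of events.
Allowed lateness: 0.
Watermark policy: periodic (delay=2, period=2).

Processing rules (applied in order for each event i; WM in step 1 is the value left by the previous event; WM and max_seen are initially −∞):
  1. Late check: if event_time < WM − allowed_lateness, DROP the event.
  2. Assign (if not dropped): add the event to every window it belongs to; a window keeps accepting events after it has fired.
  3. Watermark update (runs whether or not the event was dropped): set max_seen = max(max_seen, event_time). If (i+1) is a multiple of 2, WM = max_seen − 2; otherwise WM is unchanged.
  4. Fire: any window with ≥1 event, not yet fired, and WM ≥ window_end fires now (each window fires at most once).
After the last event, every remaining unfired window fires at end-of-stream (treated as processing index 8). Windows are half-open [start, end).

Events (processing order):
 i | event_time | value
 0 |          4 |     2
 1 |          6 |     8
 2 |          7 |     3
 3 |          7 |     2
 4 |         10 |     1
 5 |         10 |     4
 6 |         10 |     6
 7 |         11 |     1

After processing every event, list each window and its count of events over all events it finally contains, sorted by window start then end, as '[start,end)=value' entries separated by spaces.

i=0 t=4 v=2: → [4,6),[3,5); WM=−∞
i=1 t=6 v=8: → [6,8),[5,7); WM=4
i=2 t=7 v=3: → [7,9),[6,8); WM=4
i=3 t=7 v=2: → [7,9),[6,8); WM=5; [3,5) fires=1
i=4 t=10 v=1: → [10,12),[9,11); WM=5
i=5 t=10 v=4: → [10,12),[9,11); WM=8; [4,6) fires=1 [5,7) fires=1 [6,8) fires=3
i=6 t=10 v=6: → [10,12),[9,11); WM=8
i=7 t=11 v=1: → [11,13),[10,12); WM=9; [7,9) fires=2

[3,5)=1 [4,6)=1 [5,7)=1 [6,8)=3 [7,9)=2 [9,11)=3 [10,12)=4 [11,13)=1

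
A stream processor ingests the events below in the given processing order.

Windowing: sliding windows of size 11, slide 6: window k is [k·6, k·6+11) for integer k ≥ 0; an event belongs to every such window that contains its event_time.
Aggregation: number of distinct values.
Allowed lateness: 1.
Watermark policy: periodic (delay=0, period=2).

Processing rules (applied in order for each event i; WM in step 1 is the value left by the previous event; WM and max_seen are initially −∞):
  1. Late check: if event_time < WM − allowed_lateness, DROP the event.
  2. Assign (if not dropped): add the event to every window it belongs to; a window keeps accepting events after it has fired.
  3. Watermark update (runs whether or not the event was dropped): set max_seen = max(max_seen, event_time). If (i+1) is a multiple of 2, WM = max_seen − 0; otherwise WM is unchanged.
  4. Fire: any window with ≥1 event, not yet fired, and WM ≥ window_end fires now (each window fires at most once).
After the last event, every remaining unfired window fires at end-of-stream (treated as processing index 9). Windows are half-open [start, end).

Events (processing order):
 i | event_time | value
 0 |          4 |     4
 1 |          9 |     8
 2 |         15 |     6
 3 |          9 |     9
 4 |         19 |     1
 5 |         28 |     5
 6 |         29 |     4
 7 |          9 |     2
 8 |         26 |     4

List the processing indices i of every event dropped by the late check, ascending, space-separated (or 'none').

i=0 t=4 v=4: → [0,11); WM=−∞
i=1 t=9 v=8: → [6,17),[0,11); WM=9
i=2 t=15 v=6: → [12,23),[6,17); WM=9
i=3 t=9 v=9: → [6,17),[0,11); WM=15; [0,11) fires=3
i=4 t=19 v=1: → [18,29),[12,23); WM=15
i=5 t=28 v=5: → [24,35),[18,29); WM=28; [6,17) fires=3 [12,23) fires=2
i=6 t=29 v=4: → [24,35); WM=28
i=7 t=9 v=2: DROP (t<28-1); WM=29; [18,29) fires=2
i=8 t=26 v=4: DROP (t<29-1); WM=29

7 8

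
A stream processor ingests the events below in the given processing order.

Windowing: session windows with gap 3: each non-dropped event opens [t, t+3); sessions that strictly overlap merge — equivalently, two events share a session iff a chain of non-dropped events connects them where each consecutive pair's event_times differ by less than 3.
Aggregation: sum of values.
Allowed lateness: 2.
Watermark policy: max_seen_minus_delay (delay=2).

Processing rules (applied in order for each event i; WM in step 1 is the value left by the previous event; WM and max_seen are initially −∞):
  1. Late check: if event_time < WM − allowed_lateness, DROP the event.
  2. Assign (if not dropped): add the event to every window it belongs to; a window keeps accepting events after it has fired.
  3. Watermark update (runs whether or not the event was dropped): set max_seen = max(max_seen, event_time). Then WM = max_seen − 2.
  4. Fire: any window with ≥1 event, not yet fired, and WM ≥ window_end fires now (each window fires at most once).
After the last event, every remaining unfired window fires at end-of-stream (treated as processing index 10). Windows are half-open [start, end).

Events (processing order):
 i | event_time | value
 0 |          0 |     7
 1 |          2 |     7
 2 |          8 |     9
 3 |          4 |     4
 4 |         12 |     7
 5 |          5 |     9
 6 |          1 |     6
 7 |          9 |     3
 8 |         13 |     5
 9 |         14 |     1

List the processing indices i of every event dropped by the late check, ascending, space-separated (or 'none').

5 6

i=0 t=0 v=7: → [0,3); WM=-2
i=1 t=2 v=7: → [0,5); WM=0
i=2 t=8 v=9: → [8,11); WM=6
i=3 t=4 v=4: → [0,7); WM=6
i=4 t=12 v=7: → [12,15); WM=10
i=5 t=5 v=9: DROP (t<10-2); WM=10
i=6 t=1 v=6: DROP (t<10-2); WM=10
i=7 t=9 v=3: → [8,12); WM=10
i=8 t=13 v=5: → [12,16); WM=11
i=9 t=14 v=1: → [12,17); WM=12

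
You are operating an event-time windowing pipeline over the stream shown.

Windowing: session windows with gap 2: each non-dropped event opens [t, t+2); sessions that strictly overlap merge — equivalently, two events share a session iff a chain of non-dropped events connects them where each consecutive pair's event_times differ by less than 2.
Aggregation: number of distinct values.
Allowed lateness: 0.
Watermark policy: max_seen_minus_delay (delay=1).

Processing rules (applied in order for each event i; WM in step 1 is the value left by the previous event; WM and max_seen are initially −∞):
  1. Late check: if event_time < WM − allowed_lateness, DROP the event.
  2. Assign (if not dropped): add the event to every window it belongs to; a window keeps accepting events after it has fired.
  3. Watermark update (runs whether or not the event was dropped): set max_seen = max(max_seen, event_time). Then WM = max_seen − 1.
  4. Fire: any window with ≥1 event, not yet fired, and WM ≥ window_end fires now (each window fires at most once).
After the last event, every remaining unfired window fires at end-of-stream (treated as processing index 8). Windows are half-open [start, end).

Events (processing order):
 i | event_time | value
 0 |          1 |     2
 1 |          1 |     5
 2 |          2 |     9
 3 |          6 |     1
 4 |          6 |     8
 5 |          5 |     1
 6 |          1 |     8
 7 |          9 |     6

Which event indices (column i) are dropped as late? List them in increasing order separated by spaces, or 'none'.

6

i=0 t=1 v=2: → [1,3); WM=0
i=1 t=1 v=5: → [1,3); WM=0
i=2 t=2 v=9: → [1,4); WM=1
i=3 t=6 v=1: → [6,8); WM=5
i=4 t=6 v=8: → [6,8); WM=5
i=5 t=5 v=1: → [5,8); WM=5
i=6 t=1 v=8: DROP (t<5-0); WM=5
i=7 t=9 v=6: → [9,11); WM=8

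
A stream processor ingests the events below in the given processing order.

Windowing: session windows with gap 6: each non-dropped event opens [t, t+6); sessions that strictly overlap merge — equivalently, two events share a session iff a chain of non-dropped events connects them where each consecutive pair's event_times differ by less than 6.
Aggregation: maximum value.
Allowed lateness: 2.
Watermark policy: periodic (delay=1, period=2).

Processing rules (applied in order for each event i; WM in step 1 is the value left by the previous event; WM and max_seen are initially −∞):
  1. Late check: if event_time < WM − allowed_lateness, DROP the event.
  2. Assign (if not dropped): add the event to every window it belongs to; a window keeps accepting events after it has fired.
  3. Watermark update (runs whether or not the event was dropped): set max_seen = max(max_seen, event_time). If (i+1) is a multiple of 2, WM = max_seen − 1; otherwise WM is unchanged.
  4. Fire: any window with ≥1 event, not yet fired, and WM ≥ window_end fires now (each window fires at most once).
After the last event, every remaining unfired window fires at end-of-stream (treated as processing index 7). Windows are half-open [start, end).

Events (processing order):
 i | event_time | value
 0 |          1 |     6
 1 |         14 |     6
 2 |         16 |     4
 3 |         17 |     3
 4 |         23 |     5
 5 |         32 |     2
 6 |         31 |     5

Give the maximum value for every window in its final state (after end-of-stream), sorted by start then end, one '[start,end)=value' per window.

i=0 t=1 v=6: → [1,7); WM=−∞
i=1 t=14 v=6: → [14,20); WM=13
i=2 t=16 v=4: → [14,22); WM=13
i=3 t=17 v=3: → [14,23); WM=16
i=4 t=23 v=5: → [23,29); WM=16
i=5 t=32 v=2: → [32,38); WM=31
i=6 t=31 v=5: → [31,38); WM=31

[1,7)=6 [14,23)=6 [23,29)=5 [31,38)=5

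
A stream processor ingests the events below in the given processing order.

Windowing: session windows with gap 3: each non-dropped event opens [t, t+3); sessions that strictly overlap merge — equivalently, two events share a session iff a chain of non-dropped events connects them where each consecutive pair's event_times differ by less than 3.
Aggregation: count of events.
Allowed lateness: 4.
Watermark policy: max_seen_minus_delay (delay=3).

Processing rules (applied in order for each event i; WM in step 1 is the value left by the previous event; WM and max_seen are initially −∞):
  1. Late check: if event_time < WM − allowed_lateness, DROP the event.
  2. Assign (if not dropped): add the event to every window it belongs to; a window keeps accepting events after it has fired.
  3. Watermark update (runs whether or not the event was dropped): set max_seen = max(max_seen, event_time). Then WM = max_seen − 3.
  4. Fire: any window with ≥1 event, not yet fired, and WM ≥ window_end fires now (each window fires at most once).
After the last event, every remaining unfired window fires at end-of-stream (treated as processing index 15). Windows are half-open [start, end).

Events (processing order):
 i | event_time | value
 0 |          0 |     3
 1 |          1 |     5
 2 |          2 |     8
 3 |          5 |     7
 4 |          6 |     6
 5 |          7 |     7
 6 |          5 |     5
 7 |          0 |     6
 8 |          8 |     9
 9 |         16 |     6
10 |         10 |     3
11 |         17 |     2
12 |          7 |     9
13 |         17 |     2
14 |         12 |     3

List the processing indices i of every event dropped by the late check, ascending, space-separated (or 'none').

12

i=0 t=0 v=3: → [0,3); WM=-3
i=1 t=1 v=5: → [0,4); WM=-2
i=2 t=2 v=8: → [0,5); WM=-1
i=3 t=5 v=7: → [5,8); WM=2
i=4 t=6 v=6: → [5,9); WM=3
i=5 t=7 v=7: → [5,10); WM=4
i=6 t=5 v=5: → [5,10); WM=4
i=7 t=0 v=6: → [0,5); WM=4
i=8 t=8 v=9: → [5,11); WM=5
i=9 t=16 v=6: → [16,19); WM=13
i=10 t=10 v=3: → [5,13); WM=13
i=11 t=17 v=2: → [16,20); WM=14
i=12 t=7 v=9: DROP (t<14-4); WM=14
i=13 t=17 v=2: → [16,20); WM=14
i=14 t=12 v=3: → [5,15); WM=14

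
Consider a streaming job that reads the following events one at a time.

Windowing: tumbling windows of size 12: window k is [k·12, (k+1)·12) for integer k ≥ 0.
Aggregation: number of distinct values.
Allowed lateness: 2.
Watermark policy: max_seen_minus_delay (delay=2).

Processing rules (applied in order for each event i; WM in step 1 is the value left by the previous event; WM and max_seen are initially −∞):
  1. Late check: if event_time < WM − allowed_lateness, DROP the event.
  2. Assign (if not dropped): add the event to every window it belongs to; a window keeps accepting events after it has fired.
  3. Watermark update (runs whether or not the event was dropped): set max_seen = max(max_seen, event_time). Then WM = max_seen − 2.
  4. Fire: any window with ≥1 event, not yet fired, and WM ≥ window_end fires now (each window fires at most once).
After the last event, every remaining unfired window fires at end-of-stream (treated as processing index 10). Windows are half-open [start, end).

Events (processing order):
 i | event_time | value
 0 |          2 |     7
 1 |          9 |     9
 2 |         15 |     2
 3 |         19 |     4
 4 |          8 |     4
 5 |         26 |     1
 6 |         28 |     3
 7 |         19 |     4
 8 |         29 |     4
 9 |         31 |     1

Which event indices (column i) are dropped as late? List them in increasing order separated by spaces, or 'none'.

4 7

i=0 t=2 v=7: → [0,12); WM=0
i=1 t=9 v=9: → [0,12); WM=7
i=2 t=15 v=2: → [12,24); WM=13; [0,12) fires=2
i=3 t=19 v=4: → [12,24); WM=17
i=4 t=8 v=4: DROP (t<17-2); WM=17
i=5 t=26 v=1: → [24,36); WM=24; [12,24) fires=2
i=6 t=28 v=3: → [24,36); WM=26
i=7 t=19 v=4: DROP (t<26-2); WM=26
i=8 t=29 v=4: → [24,36); WM=27
i=9 t=31 v=1: → [24,36); WM=29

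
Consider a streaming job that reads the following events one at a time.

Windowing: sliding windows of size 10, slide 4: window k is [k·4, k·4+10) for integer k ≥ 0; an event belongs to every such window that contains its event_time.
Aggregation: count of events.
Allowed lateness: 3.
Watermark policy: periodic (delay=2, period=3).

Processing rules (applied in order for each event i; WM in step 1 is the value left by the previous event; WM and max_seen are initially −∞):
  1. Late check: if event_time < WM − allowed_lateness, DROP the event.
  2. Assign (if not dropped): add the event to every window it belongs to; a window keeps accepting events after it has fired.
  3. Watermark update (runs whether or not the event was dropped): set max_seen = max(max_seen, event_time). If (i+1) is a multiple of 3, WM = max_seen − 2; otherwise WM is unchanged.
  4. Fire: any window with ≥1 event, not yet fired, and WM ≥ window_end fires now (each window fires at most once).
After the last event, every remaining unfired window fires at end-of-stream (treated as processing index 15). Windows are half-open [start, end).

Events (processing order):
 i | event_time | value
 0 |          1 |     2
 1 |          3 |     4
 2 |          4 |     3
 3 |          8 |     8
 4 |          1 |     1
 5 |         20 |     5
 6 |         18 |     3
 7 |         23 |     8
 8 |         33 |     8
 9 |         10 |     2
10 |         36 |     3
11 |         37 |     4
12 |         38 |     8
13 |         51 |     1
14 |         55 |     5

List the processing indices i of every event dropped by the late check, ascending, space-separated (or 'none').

9

i=0 t=1 v=2: → [0,10); WM=−∞
i=1 t=3 v=4: → [0,10); WM=−∞
i=2 t=4 v=3: → [4,14),[0,10); WM=2
i=3 t=8 v=8: → [8,18),[4,14),[0,10); WM=2
i=4 t=1 v=1: → [0,10); WM=2
i=5 t=20 v=5: → [20,30),[16,26),[12,22); WM=18; [0,10) fires=5 [4,14) fires=2 [8,18) fires=1
i=6 t=18 v=3: → [16,26),[12,22); WM=18
i=7 t=23 v=8: → [20,30),[16,26); WM=18
i=8 t=33 v=8: → [32,42),[28,38),[24,34); WM=31; [12,22) fires=2 [16,26) fires=3 [20,30) fires=2
i=9 t=10 v=2: DROP (t<31-3); WM=31
i=10 t=36 v=3: → [36,46),[32,42),[28,38); WM=31
i=11 t=37 v=4: → [36,46),[32,42),[28,38); WM=35; [24,34) fires=1
i=12 t=38 v=8: → [36,46),[32,42); WM=35
i=13 t=51 v=1: → [48,58),[44,54); WM=35
i=14 t=55 v=5: → [52,62),[48,58); WM=53; [28,38) fires=3 [32,42) fires=4 [36,46) fires=3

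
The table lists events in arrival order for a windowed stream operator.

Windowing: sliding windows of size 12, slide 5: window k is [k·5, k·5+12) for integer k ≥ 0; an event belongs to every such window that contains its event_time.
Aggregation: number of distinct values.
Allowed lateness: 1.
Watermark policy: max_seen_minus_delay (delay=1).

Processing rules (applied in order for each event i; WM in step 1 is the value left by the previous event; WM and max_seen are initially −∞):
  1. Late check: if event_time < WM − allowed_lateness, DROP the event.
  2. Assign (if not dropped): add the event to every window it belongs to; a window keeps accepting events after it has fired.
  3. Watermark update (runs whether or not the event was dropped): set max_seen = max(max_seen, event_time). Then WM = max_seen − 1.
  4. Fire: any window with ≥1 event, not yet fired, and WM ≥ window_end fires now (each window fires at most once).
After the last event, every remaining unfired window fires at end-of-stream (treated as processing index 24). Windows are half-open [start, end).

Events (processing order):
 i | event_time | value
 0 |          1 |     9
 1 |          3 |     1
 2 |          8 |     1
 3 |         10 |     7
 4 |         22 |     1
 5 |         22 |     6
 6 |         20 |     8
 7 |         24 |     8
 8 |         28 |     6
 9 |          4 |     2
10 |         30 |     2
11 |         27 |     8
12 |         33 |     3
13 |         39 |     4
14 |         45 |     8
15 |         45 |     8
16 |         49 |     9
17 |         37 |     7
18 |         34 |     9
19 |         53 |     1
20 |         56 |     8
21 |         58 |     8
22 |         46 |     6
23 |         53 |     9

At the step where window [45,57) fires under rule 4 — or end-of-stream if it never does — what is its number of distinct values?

3

i=0 t=1 v=9: → [0,12); WM=0
i=1 t=3 v=1: → [0,12); WM=2
i=2 t=8 v=1: → [5,17),[0,12); WM=7
i=3 t=10 v=7: → [10,22),[5,17),[0,12); WM=9
i=4 t=22 v=1: → [20,32),[15,27); WM=21; [0,12) fires=3 [5,17) fires=2
i=5 t=22 v=6: → [20,32),[15,27); WM=21
i=6 t=20 v=8: → [20,32),[15,27),[10,22); WM=21
i=7 t=24 v=8: → [20,32),[15,27); WM=23; [10,22) fires=2
i=8 t=28 v=6: → [25,37),[20,32); WM=27; [15,27) fires=3
i=9 t=4 v=2: DROP (t<27-1); WM=27
i=10 t=30 v=2: → [30,42),[25,37),[20,32); WM=29
i=11 t=27 v=8: DROP (t<29-1); WM=29
i=12 t=33 v=3: → [30,42),[25,37); WM=32; [20,32) fires=4
i=13 t=39 v=4: → [35,47),[30,42); WM=38; [25,37) fires=3
i=14 t=45 v=8: → [45,57),[40,52),[35,47); WM=44; [30,42) fires=3
i=15 t=45 v=8: → [45,57),[40,52),[35,47); WM=44
i=16 t=49 v=9: → [45,57),[40,52); WM=48; [35,47) fires=2
i=17 t=37 v=7: DROP (t<48-1); WM=48
i=18 t=34 v=9: DROP (t<48-1); WM=48
i=19 t=53 v=1: → [50,62),[45,57); WM=52; [40,52) fires=2
i=20 t=56 v=8: → [55,67),[50,62),[45,57); WM=55
i=21 t=58 v=8: → [55,67),[50,62); WM=57; [45,57) fires=3
i=22 t=46 v=6: DROP (t<57-1); WM=57
i=23 t=53 v=9: DROP (t<57-1); WM=57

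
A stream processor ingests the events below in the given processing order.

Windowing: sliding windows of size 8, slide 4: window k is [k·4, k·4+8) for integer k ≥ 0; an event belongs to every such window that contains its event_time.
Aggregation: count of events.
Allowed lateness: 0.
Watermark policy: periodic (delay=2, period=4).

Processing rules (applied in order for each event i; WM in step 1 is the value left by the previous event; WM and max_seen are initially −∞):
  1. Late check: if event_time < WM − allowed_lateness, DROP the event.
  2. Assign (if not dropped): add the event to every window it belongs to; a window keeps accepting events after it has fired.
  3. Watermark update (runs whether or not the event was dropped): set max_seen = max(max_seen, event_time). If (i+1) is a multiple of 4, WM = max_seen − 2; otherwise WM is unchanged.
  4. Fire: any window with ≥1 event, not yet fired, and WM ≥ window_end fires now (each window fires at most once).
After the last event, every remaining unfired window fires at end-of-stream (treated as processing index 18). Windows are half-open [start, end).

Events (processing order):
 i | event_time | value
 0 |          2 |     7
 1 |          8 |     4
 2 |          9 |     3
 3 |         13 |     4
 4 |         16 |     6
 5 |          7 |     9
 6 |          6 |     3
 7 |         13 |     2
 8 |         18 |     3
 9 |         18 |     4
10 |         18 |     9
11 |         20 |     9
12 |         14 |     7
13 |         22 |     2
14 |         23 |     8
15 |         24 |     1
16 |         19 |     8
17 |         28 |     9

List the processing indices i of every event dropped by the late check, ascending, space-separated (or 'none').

i=0 t=2 v=7: → [0,8); WM=−∞
i=1 t=8 v=4: → [8,16),[4,12); WM=−∞
i=2 t=9 v=3: → [8,16),[4,12); WM=−∞
i=3 t=13 v=4: → [12,20),[8,16); WM=11; [0,8) fires=1
i=4 t=16 v=6: → [16,24),[12,20); WM=11
i=5 t=7 v=9: DROP (t<11-0); WM=11
i=6 t=6 v=3: DROP (t<11-0); WM=11
i=7 t=13 v=2: → [12,20),[8,16); WM=14; [4,12) fires=2
i=8 t=18 v=3: → [16,24),[12,20); WM=14
i=9 t=18 v=4: → [16,24),[12,20); WM=14
i=10 t=18 v=9: → [16,24),[12,20); WM=14
i=11 t=20 v=9: → [20,28),[16,24); WM=18; [8,16) fires=4
i=12 t=14 v=7: DROP (t<18-0); WM=18
i=13 t=22 v=2: → [20,28),[16,24); WM=18
i=14 t=23 v=8: → [20,28),[16,24); WM=18
i=15 t=24 v=1: → [24,32),[20,28); WM=22; [12,20) fires=6
i=16 t=19 v=8: DROP (t<22-0); WM=22
i=17 t=28 v=9: → [28,36),[24,32); WM=22

5 6 12 16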